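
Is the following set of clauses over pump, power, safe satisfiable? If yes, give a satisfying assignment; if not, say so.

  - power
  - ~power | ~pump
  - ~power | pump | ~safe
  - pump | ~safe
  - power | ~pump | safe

Unit clause (power) forces power = True.
In (~power | ~pump) only ~pump is left, so pump = False.
In (~power | pump | ~safe) only ~safe is left, so safe = False.
Check each clause:
  (power): power holds.
  (~power | ~pump): ~pump holds.
  (~power | pump | ~safe): ~safe holds.
  (pump | ~safe): ~safe holds.
  (power | ~pump | safe): power holds.
All clauses satisfied.

pump = False, power = True, safe = False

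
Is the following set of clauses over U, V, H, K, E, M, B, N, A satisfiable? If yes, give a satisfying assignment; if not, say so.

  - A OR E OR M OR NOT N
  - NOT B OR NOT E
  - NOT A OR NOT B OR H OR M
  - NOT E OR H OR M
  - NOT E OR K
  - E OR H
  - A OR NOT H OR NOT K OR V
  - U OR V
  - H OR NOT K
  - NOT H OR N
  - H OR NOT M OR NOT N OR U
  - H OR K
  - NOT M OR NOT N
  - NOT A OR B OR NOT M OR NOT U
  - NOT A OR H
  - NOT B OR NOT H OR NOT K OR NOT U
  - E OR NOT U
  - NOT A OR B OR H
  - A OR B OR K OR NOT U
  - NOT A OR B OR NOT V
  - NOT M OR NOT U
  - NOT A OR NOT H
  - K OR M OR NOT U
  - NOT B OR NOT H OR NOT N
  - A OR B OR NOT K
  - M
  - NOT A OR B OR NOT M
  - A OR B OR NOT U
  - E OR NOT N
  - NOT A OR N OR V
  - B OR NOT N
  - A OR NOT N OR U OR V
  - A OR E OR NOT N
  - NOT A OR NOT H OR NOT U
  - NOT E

Case E = True:
  Clause (NOT E) is falsified — contradiction.
Case E = False:
  (E OR H) forces H = True.
  (NOT H OR N) forces N = True.
  Clause (E OR NOT N) is falsified — contradiction.
Both cases fail, so the formula is unsatisfiable.

No satisfying assignment exists.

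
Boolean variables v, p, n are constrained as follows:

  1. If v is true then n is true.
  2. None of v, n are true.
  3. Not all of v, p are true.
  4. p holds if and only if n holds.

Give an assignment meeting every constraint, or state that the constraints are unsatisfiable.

v: False, p: False, n: False

  (1) v=F ⇒ n: vacuous ✓
  (2) {v, n}: 0 true — none ✓
  (3) {v, p}: 0/2 true — not all ✓
  (4) p=F, n=F — same ✓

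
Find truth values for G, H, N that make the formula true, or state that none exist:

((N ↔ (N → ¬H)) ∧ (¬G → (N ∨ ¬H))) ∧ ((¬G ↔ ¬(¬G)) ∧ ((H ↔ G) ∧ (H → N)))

The conjunct ¬G ↔ ¬(¬G) is unsatisfiable on its own:
  G=F: evaluates to False.
  G=T: evaluates to False.
So the whole conjunction is unsatisfiable.

No satisfying assignment exists.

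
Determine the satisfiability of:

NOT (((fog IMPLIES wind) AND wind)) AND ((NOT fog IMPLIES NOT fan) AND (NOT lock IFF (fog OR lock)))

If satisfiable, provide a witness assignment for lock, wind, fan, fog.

lock=F, wind=F, fan=T, fog=T

  NOT (((fog IMPLIES wind) AND wind)) = True
    (fog IMPLIES wind) AND wind = False
      fog IMPLIES wind = False
  (NOT fog IMPLIES NOT fan) AND (NOT lock IFF (fog OR lock)) = True
    NOT fog IMPLIES NOT fan = True
      NOT fog = False
      NOT fan = False
    NOT lock IFF (fog OR lock) = True
      NOT lock = True
      fog OR lock = True
Both conjuncts True, so the formula holds.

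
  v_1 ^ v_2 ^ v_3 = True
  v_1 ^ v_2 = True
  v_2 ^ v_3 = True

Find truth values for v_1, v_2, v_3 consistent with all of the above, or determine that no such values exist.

v_1 = False, v_2 = True, v_3 = False

v_1 ^ v_2 ^ v_3 = F ^ T ^ F = True ✓
v_1 ^ v_2 = F ^ T = True ✓
v_2 ^ v_3 = T ^ F = True ✓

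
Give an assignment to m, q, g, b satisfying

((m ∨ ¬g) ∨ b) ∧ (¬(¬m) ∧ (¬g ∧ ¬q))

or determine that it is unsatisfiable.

m: True, q: False, g: False, b: False

  (m ∨ ¬g) ∨ b = True
    m ∨ ¬g = True
      ¬g = True
  ¬(¬m) ∧ (¬g ∧ ¬q) = True
    ¬(¬m) = True
      ¬m = False
    ¬g ∧ ¬q = True
      ¬g = True
      ¬q = True
Both conjuncts True, so the formula holds.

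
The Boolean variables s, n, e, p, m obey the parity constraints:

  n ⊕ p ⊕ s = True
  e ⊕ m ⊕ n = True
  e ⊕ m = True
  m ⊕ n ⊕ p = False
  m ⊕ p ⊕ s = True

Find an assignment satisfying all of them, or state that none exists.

s = True, n = False, e = True, p = False, m = False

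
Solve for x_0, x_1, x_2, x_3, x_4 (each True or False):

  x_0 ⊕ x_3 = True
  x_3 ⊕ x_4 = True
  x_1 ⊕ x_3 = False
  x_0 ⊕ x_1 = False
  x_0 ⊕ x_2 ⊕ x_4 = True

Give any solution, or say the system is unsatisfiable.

Unsatisfiable — no assignment works.

Adding constraints 1, 3, 4 mod 2: every variable appears an even number of times on the left, so the left side is 0.
But the right sides sum to 1 (mod 2). 0 ≠ 1 — the system is inconsistent.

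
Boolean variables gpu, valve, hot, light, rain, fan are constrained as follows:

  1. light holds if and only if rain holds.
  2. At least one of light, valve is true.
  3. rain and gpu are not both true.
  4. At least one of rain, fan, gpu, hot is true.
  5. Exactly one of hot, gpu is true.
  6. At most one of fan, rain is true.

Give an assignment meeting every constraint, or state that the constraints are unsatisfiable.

gpu = False; valve = True; hot = True; light = False; rain = False; fan = False

  (1) light=F, rain=F — same ✓
  (2) {light, valve}: 1 true — at least one ✓
  (3) rain=F, gpu=F — not both ✓
  (4) {rain, fan, gpu, hot}: 1 true — at least one ✓
  (5) {hot, gpu}: 1 true — exactly one ✓
  (6) {fan, rain}: 0 true — at most one ✓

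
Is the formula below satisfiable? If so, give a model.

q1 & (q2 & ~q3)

q1 = True; q2 = True; q3 = False

  q2 & ~q3 = True
    ~q3 = True
Both conjuncts True, so the formula holds.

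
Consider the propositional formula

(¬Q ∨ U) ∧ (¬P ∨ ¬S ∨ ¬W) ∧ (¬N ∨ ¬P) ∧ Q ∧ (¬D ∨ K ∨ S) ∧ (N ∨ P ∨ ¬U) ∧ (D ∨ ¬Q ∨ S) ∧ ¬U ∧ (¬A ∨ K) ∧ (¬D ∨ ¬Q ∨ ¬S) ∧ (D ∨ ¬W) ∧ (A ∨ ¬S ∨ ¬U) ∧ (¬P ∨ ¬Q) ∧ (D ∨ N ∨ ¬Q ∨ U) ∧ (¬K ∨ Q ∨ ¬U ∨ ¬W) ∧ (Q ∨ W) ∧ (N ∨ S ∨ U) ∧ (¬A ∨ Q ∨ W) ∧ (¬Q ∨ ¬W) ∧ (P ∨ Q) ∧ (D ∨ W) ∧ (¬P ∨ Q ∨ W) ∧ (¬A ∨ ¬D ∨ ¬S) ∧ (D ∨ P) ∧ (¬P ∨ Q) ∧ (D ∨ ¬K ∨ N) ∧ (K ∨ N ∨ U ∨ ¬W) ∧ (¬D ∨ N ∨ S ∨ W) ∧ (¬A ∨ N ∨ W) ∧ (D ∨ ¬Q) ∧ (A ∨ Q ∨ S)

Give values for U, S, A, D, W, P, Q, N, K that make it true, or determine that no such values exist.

Case U = True:
  Clause (¬U) is falsified — contradiction.
Case U = False:
  (¬Q ∨ U) forces Q = False.
  Clause (Q) is falsified — contradiction.
Both cases fail, so the formula is unsatisfiable.

The formula is unsatisfiable.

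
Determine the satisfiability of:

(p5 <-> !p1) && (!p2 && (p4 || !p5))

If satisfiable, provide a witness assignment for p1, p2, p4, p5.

p1 = False, p2 = False, p4 = True, p5 = True

  p5 <-> !p1 = True
    !p1 = True
  !p2 && (p4 || !p5) = True
    !p2 = True
    p4 || !p5 = True
      !p5 = False
Both conjuncts True, so the formula holds.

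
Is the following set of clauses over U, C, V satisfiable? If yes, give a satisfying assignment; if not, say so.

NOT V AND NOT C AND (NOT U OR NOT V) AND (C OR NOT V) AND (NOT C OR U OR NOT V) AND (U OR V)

U=T, C=F, V=F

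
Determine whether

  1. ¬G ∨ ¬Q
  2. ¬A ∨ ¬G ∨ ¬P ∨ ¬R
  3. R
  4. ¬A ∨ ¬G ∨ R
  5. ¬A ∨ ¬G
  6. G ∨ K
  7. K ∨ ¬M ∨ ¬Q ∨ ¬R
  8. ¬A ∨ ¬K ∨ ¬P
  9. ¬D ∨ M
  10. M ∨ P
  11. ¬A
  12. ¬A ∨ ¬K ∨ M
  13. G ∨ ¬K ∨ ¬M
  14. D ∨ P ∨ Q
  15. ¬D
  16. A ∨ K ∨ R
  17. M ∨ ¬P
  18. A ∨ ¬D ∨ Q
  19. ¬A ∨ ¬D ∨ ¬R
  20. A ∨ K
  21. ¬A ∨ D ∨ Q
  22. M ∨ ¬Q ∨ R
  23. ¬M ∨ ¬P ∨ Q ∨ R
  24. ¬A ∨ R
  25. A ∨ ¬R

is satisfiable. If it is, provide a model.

The formula is unsatisfiable.

Case R = True:
  (¬A) forces A = False.
  Clause (A ∨ ¬R) is falsified — contradiction.
Case R = False:
  Clause (R) is falsified — contradiction.
Both cases fail, so the formula is unsatisfiable.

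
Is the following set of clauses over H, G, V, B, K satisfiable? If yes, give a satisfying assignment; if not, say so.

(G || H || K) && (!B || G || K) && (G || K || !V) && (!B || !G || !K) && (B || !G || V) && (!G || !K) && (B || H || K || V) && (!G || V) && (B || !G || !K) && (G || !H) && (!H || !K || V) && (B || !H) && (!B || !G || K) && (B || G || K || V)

Set H = False.
Set G = False.
  then (G || H || K) forces K = True.
Set V = True.
Set B = True.
All clauses satisfied.

H = False, G = False, V = True, B = True, K = True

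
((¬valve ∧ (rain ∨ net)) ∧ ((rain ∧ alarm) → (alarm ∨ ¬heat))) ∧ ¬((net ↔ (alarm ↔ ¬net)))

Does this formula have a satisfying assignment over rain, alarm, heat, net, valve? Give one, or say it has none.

rain = True, alarm = True, heat = True, net = True, valve = False

  (¬valve ∧ (rain ∨ net)) ∧ ((rain ∧ alarm) → (alarm ∨ ¬heat)) = True
    ¬valve ∧ (rain ∨ net) = True
      ¬valve = True
      rain ∨ net = True
    (rain ∧ alarm) → (alarm ∨ ¬heat) = True
      rain ∧ alarm = True
      alarm ∨ ¬heat = True
        ¬heat = False
  ¬((net ↔ (alarm ↔ ¬net))) = True
    net ↔ (alarm ↔ ¬net) = False
      alarm ↔ ¬net = False
        ¬net = False
Both conjuncts True, so the formula holds.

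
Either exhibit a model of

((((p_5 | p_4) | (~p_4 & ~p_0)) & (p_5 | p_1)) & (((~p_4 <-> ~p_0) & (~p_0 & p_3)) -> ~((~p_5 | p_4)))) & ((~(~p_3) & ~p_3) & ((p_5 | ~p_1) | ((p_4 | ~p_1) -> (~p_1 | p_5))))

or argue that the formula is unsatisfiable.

UNSATISFIABLE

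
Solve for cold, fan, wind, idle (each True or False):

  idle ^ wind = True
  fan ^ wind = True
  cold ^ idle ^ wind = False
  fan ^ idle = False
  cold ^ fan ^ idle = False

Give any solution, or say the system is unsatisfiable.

The formula is unsatisfiable.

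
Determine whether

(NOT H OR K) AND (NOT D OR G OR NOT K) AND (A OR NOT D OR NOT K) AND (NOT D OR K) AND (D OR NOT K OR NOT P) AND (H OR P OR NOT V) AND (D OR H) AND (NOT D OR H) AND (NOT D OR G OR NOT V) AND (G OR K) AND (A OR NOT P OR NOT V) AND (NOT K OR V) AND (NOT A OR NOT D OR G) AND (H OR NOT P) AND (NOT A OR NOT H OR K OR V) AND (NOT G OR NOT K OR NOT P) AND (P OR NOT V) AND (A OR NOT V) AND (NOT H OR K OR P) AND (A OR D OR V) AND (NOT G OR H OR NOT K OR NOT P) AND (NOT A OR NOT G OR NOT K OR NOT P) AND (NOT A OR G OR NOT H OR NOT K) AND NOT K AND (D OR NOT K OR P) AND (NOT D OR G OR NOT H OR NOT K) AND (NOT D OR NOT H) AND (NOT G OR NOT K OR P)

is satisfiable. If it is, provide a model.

The formula is unsatisfiable.

Case K = True:
  Clause (NOT K) is falsified — contradiction.
Case K = False:
  (NOT H OR K) forces H = False.
  (NOT D OR K) forces D = False.
  Clause (D OR H) is falsified — contradiction.
Both cases fail, so the formula is unsatisfiable.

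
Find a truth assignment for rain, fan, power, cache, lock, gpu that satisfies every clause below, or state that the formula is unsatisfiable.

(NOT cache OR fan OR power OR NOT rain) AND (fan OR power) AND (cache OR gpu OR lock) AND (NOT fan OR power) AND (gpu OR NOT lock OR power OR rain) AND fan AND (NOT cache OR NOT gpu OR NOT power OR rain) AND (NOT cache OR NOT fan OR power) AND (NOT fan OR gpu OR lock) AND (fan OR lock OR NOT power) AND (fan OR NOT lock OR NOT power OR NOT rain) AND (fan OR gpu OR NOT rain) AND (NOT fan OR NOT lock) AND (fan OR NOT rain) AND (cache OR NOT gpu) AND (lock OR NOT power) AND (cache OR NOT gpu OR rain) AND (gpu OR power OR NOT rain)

Case fan = True:
  (NOT fan OR power) forces power = True.
  (NOT fan OR NOT lock) forces lock = False.
  Clause (lock OR NOT power) is falsified — contradiction.
Case fan = False:
  Clause (fan) is falsified — contradiction.
Both cases fail, so the formula is unsatisfiable.

Unsatisfiable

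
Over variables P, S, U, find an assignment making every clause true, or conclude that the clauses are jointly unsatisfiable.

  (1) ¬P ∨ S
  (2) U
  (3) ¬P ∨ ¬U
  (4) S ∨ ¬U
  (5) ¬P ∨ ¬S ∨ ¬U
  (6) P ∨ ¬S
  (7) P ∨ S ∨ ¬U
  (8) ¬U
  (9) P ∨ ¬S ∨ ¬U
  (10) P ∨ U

Case U = True:
  Clause (¬U) is falsified — contradiction.
Case U = False:
  Clause (U) is falsified — contradiction.
Both cases fail, so the formula is unsatisfiable.

Unsatisfiable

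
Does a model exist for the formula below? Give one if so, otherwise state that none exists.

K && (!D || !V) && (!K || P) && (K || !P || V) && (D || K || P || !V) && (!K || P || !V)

Unit clause (K) forces K = True.
In (!K || P) only P is left, so P = True.
Set V = False.
Set D = False.
All clauses satisfied.

P: True; V: False; D: False; K: True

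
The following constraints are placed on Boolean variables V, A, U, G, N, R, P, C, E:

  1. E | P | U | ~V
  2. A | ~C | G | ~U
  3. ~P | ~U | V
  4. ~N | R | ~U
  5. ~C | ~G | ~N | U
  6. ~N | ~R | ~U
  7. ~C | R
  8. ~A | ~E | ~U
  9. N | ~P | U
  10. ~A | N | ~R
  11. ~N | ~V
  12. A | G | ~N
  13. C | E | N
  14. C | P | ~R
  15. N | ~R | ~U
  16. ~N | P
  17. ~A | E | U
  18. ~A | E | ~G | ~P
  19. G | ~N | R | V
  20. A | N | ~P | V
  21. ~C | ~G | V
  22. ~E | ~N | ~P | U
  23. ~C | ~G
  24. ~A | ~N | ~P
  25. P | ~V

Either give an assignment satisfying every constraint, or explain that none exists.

Set V = False.
Set A = False.
Set U = False.
Set G = True.
  then (~C | ~G | V) forces C = False.
Set N = True.
  then (~N | P) forces P = True.
  then (~E | ~N | ~P | U) forces E = False.
Set R = False.
All clauses satisfied.

V=F, A=F, U=F, G=T, N=T, R=F, P=T, C=F, E=F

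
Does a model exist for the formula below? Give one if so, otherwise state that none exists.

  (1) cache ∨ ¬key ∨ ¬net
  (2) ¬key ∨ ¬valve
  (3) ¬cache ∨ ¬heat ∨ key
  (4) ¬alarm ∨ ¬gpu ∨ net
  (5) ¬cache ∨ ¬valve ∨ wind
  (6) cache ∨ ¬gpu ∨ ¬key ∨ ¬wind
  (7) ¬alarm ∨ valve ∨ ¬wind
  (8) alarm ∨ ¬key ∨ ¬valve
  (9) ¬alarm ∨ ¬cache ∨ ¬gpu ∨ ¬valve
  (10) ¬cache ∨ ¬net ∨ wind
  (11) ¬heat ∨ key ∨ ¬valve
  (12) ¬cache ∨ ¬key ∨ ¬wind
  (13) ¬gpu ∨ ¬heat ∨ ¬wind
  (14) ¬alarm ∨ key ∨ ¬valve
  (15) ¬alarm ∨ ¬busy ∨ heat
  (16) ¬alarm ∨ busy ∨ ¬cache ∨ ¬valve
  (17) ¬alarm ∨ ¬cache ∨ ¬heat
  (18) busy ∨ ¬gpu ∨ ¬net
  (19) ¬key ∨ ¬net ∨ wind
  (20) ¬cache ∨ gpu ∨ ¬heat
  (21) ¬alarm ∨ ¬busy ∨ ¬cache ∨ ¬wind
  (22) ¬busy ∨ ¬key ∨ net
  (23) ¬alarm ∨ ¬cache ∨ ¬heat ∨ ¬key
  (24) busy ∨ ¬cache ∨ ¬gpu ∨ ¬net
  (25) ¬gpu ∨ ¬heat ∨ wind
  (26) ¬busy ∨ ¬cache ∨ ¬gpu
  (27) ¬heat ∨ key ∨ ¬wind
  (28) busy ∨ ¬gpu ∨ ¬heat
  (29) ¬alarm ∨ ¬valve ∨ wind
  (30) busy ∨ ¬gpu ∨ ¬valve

Set wind = True.
Set gpu = True.
  then (¬gpu ∨ ¬heat ∨ ¬wind) forces heat = False.
Set net = False.
  then (¬alarm ∨ ¬gpu ∨ net) forces alarm = False.
Try key = True:
  (¬key ∨ ¬valve) forces valve = False.
  (cache ∨ ¬gpu ∨ ¬key ∨ ¬wind) forces cache = True.
  clause (¬cache ∨ ¬key ∨ ¬wind) is falsified — backtrack.
So key = False.
Set busy = True.
  then (¬busy ∨ ¬cache ∨ ¬gpu) forces cache = False.
Set valve = True.
All clauses satisfied.

wind = True, gpu = True, heat = False, net = False, key = False, busy = True, valve = True, cache = False, alarm = False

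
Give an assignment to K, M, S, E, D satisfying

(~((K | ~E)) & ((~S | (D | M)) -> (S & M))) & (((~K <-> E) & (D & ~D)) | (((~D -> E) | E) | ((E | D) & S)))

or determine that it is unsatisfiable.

K=F, M=T, S=T, E=T, D=T

  ~((K | ~E)) & ((~S | (D | M)) -> (S & M)) = True
    ~((K | ~E)) = True
      K | ~E = False
        ~E = False
    (~S | (D | M)) -> (S & M) = True
      ~S | (D | M) = True
        ~S = False
        D | M = True
      S & M = True
  ((~K <-> E) & (D & ~D)) | (((~D -> E) | E) | ((E | D) & S)) = True
    (~K <-> E) & (D & ~D) = False
      ~K <-> E = True
        ~K = True
      D & ~D = False
        ~D = False
    ((~D -> E) | E) | ((E | D) & S) = True
      (~D -> E) | E = True
        ~D -> E = True
          ~D = False
      (E | D) & S = True
        E | D = True
Both conjuncts True, so the formula holds.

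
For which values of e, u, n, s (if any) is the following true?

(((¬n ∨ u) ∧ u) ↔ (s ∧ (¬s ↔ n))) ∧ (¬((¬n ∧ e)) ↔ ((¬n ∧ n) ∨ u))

e=T; u=F; n=F; s=F

  ((¬n ∨ u) ∧ u) ↔ (s ∧ (¬s ↔ n)) = True
    (¬n ∨ u) ∧ u = False
      ¬n ∨ u = True
        ¬n = True
    s ∧ (¬s ↔ n) = False
      ¬s ↔ n = False
        ¬s = True
  ¬((¬n ∧ e)) ↔ ((¬n ∧ n) ∨ u) = True
    ¬((¬n ∧ e)) = False
      ¬n ∧ e = True
        ¬n = True
    (¬n ∧ n) ∨ u = False
      ¬n ∧ n = False
        ¬n = True
Both conjuncts True, so the formula holds.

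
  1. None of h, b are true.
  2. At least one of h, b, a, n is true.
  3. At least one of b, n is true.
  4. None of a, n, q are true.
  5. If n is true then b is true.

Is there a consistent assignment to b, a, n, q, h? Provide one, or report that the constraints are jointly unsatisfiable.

No satisfying assignment exists.

Case n = True:
  Constraint (4) is violated (n=T) — contradiction.
Case n = False:
  (1) forces h = False.
  (1) forces b = False.
  Constraint (3) is violated (b=F, n=F) — contradiction.
Both cases fail — unsatisfiable.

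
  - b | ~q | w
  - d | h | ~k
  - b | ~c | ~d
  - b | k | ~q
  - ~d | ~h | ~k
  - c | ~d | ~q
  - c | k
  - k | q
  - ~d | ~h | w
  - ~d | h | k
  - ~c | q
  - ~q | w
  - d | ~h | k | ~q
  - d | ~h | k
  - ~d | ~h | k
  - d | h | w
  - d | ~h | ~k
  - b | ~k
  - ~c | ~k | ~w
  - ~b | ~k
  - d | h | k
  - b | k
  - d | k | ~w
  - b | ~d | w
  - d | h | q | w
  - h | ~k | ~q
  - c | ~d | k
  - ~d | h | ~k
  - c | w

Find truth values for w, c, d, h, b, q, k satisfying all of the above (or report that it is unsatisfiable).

Unsatisfiable — no assignment works.

Case b = True:
  (~b | ~k) forces k = False.
  (c | k) forces c = True.
  (k | q) forces q = True.
  (~q | w) forces w = True.
  (d | k | ~w) forces d = True.
  (~d | h | k) forces h = True.
  Clause (~d | ~h | k) is falsified — contradiction.
Case b = False:
  (b | ~k) forces k = False.
  Clause (b | k) is falsified — contradiction.
Both cases fail, so the formula is unsatisfiable.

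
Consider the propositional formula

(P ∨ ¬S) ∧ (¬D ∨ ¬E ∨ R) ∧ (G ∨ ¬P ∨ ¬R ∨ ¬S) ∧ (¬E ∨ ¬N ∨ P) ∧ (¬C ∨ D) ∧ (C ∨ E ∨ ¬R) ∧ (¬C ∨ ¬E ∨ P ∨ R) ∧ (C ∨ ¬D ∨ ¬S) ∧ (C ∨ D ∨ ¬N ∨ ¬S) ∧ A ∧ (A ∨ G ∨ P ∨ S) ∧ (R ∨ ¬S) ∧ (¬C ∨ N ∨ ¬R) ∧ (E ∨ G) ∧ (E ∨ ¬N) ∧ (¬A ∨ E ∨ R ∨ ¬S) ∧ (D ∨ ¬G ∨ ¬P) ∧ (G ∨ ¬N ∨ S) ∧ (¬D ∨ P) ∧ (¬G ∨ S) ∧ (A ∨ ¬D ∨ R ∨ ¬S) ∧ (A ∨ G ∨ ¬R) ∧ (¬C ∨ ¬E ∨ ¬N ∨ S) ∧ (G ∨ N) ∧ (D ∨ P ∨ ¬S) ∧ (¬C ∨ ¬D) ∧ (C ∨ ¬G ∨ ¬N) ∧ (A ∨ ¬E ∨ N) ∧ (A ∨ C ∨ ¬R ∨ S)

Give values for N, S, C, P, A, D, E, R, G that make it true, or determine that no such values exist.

Case S = True:
  (P ∨ ¬S) forces P = True.
  (A) forces A = True.
  (R ∨ ¬S) forces R = True.
  (G ∨ ¬P ∨ ¬R ∨ ¬S) forces G = True.
  (D ∨ ¬G ∨ ¬P) forces D = True.
  (C ∨ ¬D ∨ ¬S) forces C = True.
  Clause (¬C ∨ ¬D) is falsified — contradiction.
Case S = False:
  (A) forces A = True.
  (¬G ∨ S) forces G = False.
  (E ∨ G) forces E = True.
  (G ∨ ¬N ∨ S) forces N = False.
  Clause (G ∨ N) is falsified — contradiction.
Both cases fail, so the formula is unsatisfiable.

Unsatisfiable — no assignment works.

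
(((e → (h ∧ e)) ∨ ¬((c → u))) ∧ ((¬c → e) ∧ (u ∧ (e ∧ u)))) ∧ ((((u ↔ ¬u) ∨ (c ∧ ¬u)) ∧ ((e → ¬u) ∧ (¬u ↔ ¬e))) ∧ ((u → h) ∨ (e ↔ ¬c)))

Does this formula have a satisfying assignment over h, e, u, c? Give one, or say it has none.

Case u = True: the conjunct (u ↔ ¬u) ∨ (c ∧ ¬u) becomes (True ↔ False) ∨ (c ∧ False) = False.
Case u = False: the conjunct u is False.
Both cases fail — unsatisfiable.

The formula is unsatisfiable.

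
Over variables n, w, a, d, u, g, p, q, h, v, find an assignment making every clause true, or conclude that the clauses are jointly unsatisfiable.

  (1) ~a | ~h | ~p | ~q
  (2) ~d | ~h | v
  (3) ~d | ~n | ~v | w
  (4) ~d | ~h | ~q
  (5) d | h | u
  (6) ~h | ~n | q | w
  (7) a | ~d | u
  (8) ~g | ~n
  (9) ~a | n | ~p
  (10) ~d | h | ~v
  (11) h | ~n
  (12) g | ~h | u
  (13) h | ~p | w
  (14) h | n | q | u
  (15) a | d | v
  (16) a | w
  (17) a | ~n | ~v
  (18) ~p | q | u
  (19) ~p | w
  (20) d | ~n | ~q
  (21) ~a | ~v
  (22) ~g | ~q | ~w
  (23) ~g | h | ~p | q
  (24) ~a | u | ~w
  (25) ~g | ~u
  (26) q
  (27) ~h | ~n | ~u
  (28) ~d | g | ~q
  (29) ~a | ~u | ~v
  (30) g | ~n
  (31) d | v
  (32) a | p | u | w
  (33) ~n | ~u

Unit clause (q) forces q = True.
Set n = False.
Set w = True.
  then (~g | ~q | ~w) forces g = False.
  then (~d | g | ~q) forces d = False.
  then (d | v) forces v = True.
  then (~a | ~v) forces a = False.
Set u = True.
Set p = True.
Set h = False.
All clauses satisfied.

n = False, w = True, a = False, d = False, u = True, g = False, p = True, q = True, h = False, v = True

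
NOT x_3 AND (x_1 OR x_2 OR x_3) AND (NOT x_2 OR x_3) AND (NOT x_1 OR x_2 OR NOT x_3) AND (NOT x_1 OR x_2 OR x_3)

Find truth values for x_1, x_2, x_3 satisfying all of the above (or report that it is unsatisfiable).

Case x_3 = True:
  Clause (NOT x_3) is falsified — contradiction.
Case x_3 = False:
  (NOT x_2 OR x_3) forces x_2 = False.
  (x_1 OR x_2 OR x_3) forces x_1 = True.
  Clause (NOT x_1 OR x_2 OR x_3) is falsified — contradiction.
Both cases fail, so the formula is unsatisfiable.

Unsatisfiable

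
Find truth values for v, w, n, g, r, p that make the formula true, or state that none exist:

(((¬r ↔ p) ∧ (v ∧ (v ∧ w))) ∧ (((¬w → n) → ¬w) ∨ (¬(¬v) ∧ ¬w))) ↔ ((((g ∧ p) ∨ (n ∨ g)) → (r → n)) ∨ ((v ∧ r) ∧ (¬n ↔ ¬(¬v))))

v = False; w = False; n = False; g = True; r = True; p = False

  (((¬r ↔ p) ∧ (v ∧ (v ∧ w))) ∧ (((¬w → n) → ¬w) ∨ (¬(¬v) ∧ ¬w))) ↔ ((((g ∧ p) ∨ (n ∨ g)) → (r → n)) ∨ ((v ∧ r) ∧ (¬n ↔ ¬(¬v)))) = True
    ((¬r ↔ p) ∧ (v ∧ (v ∧ w))) ∧ (((¬w → n) → ¬w) ∨ (¬(¬v) ∧ ¬w)) = False
      (¬r ↔ p) ∧ (v ∧ (v ∧ w)) = False
        ¬r ↔ p = True
          ¬r = False
        v ∧ (v ∧ w) = False
          v ∧ w = False
      ((¬w → n) → ¬w) ∨ (¬(¬v) ∧ ¬w) = True
        (¬w → n) → ¬w = True
          ¬w → n = False
            ¬w = True
          ¬w = True
        ¬(¬v) ∧ ¬w = False
          ¬(¬v) = False
            ¬v = True
          ¬w = True
    (((g ∧ p) ∨ (n ∨ g)) → (r → n)) ∨ ((v ∧ r) ∧ (¬n ↔ ¬(¬v))) = False
      ((g ∧ p) ∨ (n ∨ g)) → (r → n) = False
        (g ∧ p) ∨ (n ∨ g) = True
          g ∧ p = False
          n ∨ g = True
        r → n = False
      (v ∧ r) ∧ (¬n ↔ ¬(¬v)) = False
        v ∧ r = False
        ¬n ↔ ¬(¬v) = False
          ¬n = True
          ¬(¬v) = False
            ¬v = True
The formula evaluates to True.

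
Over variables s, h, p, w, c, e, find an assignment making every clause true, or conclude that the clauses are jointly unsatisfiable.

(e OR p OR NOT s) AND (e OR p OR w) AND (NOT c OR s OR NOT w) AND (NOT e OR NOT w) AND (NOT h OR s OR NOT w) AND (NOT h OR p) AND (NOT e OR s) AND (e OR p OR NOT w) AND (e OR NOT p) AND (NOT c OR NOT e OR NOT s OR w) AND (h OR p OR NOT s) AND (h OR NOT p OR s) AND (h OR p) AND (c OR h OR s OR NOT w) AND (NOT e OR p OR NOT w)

Try s = False:
  (NOT e OR s) forces e = False.
  (e OR NOT p) forces p = False.
  (e OR p OR w) forces w = True.
  clause (e OR p OR NOT w) is falsified — backtrack.
So s = True.
Set h = False.
  then (h OR p OR NOT s) forces p = True.
  then (e OR NOT p) forces e = True.
  then (NOT e OR NOT w) forces w = False.
  then (NOT c OR NOT e OR NOT s OR w) forces c = False.
All clauses satisfied.

s: True, h: False, p: True, w: False, c: False, e: True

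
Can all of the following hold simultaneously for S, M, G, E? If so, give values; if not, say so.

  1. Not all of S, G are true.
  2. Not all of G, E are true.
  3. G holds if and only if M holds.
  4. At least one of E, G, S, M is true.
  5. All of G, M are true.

S = False, M = True, G = True, E = False

  (1) {S, G}: 1/2 true — not all ✓
  (2) {G, E}: 1/2 true — not all ✓
  (3) G=T, M=T — same ✓
  (4) {E, G, S, M}: 2 true — at least one ✓
  (5) {G, M}: all 2 true ✓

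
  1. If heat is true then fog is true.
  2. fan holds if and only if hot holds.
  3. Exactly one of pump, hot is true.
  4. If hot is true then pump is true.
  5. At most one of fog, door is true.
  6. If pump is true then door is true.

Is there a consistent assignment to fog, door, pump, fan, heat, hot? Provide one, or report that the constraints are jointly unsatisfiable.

fog = False, door = True, pump = True, fan = False, heat = False, hot = False

  (1) heat=F ⇒ fog: vacuous ✓
  (2) fan=F, hot=F — same ✓
  (3) {pump, hot}: 1 true — exactly one ✓
  (4) hot=F ⇒ pump: vacuous ✓
  (5) {fog, door}: 1 true — at most one ✓
  (6) pump=T ⇒ door: T ✓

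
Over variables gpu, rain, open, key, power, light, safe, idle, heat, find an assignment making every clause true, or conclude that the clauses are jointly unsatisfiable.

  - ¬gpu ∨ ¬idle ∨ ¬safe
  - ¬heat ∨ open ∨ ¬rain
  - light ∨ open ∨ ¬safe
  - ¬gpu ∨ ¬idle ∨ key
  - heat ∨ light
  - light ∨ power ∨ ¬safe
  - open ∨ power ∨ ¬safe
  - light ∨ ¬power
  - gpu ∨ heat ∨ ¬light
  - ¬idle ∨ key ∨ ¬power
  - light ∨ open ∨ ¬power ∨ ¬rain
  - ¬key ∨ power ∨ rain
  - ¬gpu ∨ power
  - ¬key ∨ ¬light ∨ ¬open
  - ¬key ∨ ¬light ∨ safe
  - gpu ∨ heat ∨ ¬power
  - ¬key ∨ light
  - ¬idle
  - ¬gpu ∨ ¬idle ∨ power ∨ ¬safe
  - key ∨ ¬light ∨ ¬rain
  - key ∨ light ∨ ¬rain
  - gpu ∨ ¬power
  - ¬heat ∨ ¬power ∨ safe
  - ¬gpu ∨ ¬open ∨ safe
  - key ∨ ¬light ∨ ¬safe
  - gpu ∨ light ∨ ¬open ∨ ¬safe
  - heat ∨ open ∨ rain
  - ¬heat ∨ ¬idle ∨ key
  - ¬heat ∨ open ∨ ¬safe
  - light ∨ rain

gpu: False, rain: False, open: False, key: False, power: False, light: True, safe: False, idle: False, heat: True

Unit clause (¬idle) forces idle = False.
Set gpu = False.
  then (gpu ∨ ¬power) forces power = False.
Set rain = False.
  then (¬key ∨ power ∨ rain) forces key = False.
  then (light ∨ rain) forces light = True.
  then (gpu ∨ heat ∨ ¬light) forces heat = True.
  then (key ∨ ¬light ∨ ¬safe) forces safe = False.
Set open = False.
All clauses satisfied.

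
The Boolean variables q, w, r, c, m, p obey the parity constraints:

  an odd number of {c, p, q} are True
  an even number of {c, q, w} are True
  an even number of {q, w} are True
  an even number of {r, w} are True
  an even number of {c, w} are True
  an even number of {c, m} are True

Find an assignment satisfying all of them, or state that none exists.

q=F; w=F; r=F; c=F; m=F; p=T

{c, p, q}: 1 true → odd ✓
{c, q, w}: 0 true → even ✓
{q, w}: 0 true → even ✓
{r, w}: 0 true → even ✓
{c, w}: 0 true → even ✓
{c, m}: 0 true → even ✓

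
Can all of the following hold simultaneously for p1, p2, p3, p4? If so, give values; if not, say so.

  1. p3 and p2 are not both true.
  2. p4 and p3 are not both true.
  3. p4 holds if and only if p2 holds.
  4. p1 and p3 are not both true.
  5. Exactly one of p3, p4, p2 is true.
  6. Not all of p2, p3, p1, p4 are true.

p1: False, p2: False, p3: True, p4: False

  (1) p3=T, p2=F — not both ✓
  (2) p4=F, p3=T — not both ✓
  (3) p4=F, p2=F — same ✓
  (4) p1=F, p3=T — not both ✓
  (5) {p3, p4, p2}: 1 true — exactly one ✓
  (6) {p2, p3, p1, p4}: 1/4 true — not all ✓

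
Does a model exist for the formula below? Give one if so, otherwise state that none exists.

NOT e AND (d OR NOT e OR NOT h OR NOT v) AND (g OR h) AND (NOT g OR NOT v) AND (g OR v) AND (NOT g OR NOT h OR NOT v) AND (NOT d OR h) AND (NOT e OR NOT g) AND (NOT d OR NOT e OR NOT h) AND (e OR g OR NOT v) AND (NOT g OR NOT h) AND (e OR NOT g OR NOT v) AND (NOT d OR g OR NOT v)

v = False; h = False; e = False; g = True; d = False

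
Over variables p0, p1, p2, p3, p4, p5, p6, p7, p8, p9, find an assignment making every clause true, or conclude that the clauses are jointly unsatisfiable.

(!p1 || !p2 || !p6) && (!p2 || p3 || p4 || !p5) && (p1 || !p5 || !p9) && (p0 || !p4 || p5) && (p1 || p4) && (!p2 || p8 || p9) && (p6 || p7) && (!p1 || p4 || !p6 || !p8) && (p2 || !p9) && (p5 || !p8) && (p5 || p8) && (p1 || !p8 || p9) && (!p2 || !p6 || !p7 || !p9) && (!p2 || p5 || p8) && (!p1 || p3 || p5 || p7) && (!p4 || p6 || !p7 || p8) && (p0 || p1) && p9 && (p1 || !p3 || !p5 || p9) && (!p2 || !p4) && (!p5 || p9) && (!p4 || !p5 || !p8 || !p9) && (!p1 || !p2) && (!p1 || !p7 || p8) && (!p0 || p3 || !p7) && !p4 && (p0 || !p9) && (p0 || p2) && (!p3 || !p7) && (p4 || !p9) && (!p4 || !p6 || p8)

Unsatisfiable

Case p4 = True:
  Clause (!p4) is falsified — contradiction.
Case p4 = False:
  (p1 || p4) forces p1 = True.
  (p9) forces p9 = True.
  Clause (p4 || !p9) is falsified — contradiction.
Both cases fail, so the formula is unsatisfiable.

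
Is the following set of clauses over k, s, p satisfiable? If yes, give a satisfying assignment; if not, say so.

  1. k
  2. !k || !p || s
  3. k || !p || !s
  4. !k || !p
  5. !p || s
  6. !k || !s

Unit clause (k) forces k = True.
In (!k || !p) only !p is left, so p = False.
In (!k || !s) only !s is left, so s = False.
All clauses satisfied.

k = True, s = False, p = False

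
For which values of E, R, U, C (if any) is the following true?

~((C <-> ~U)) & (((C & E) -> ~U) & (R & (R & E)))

E=T, R=T, U=F, C=F

  ~((C <-> ~U)) = True
    C <-> ~U = False
      ~U = True
  ((C & E) -> ~U) & (R & (R & E)) = True
    (C & E) -> ~U = True
      C & E = False
      ~U = True
    R & (R & E) = True
      R & E = True
Both conjuncts True, so the formula holds.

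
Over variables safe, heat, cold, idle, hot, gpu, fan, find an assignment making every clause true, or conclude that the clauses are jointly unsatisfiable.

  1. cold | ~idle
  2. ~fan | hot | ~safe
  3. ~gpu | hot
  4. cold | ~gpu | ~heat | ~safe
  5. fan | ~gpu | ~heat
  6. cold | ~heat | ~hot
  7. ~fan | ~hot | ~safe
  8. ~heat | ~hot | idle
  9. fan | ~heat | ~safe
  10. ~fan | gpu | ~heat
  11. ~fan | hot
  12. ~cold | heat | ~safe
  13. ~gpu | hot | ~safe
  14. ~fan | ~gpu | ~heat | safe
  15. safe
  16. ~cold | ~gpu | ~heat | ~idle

Unit clause (safe) forces safe = True.
Try heat = True:
  (fan | ~heat | ~safe) forces fan = True.
  (~fan | hot | ~safe) forces hot = True.
  clause (~fan | ~hot | ~safe) is falsified — backtrack.
So heat = False.
  then (~cold | heat | ~safe) forces cold = False.
  then (cold | ~idle) forces idle = False.
Set hot = False.
  then (~fan | hot | ~safe) forces fan = False.
  then (~gpu | hot) forces gpu = False.
All clauses satisfied.

safe = True, heat = False, cold = False, idle = False, hot = False, gpu = False, fan = False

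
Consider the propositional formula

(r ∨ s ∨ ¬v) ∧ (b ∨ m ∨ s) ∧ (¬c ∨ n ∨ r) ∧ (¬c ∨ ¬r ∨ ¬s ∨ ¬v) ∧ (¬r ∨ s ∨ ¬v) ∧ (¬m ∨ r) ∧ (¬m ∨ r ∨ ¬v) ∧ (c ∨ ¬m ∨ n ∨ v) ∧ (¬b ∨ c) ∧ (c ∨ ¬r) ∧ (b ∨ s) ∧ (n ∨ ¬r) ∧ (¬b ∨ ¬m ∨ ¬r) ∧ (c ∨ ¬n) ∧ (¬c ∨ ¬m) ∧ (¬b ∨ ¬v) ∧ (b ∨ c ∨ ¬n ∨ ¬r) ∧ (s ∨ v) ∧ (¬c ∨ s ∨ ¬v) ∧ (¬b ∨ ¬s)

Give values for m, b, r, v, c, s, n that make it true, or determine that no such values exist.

m = False, b = False, r = False, v = False, c = True, s = True, n = True

Try m = True:
  (¬m ∨ r) forces r = True.
  (c ∨ ¬r) forces c = True.
  clause (¬c ∨ ¬m) is falsified — backtrack.
So m = False.
Try b = True:
  (¬b ∨ c) forces c = True.
  (¬b ∨ ¬v) forces v = False.
  (s ∨ v) forces s = True.
  clause (¬b ∨ ¬s) is falsified — backtrack.
So b = False.
  then (b ∨ m ∨ s) forces s = True.
Set r = False.
Set v = False.
Set c = True.
  then (¬c ∨ n ∨ r) forces n = True.
All clauses satisfied.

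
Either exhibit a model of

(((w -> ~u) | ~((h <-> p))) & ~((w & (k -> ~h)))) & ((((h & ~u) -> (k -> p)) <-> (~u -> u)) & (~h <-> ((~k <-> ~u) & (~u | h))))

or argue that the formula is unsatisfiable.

k=T, p=F, u=F, h=T, w=F

  ((w -> ~u) | ~((h <-> p))) & ~((w & (k -> ~h))) = True
    (w -> ~u) | ~((h <-> p)) = True
      w -> ~u = True
        ~u = True
      ~((h <-> p)) = True
        h <-> p = False
    ~((w & (k -> ~h))) = True
      w & (k -> ~h) = False
        k -> ~h = False
          ~h = False
  (((h & ~u) -> (k -> p)) <-> (~u -> u)) & (~h <-> ((~k <-> ~u) & (~u | h))) = True
    ((h & ~u) -> (k -> p)) <-> (~u -> u) = True
      (h & ~u) -> (k -> p) = False
        h & ~u = True
          ~u = True
        k -> p = False
      ~u -> u = False
        ~u = True
    ~h <-> ((~k <-> ~u) & (~u | h)) = True
      ~h = False
      (~k <-> ~u) & (~u | h) = False
        ~k <-> ~u = False
          ~k = False
          ~u = True
        ~u | h = True
          ~u = True
Both conjuncts True, so the formula holds.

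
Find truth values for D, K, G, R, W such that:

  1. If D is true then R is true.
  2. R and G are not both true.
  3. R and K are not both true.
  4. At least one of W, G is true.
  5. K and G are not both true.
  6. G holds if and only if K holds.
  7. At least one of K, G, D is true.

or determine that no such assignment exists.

D: True, K: False, G: False, R: True, W: True

  (1) D=T ⇒ R: T ✓
  (2) R=T, G=F — not both ✓
  (3) R=T, K=F — not both ✓
  (4) {W, G}: 1 true — at least one ✓
  (5) K=F, G=F — not both ✓
  (6) G=F, K=F — same ✓
  (7) {K, G, D}: 1 true — at least one ✓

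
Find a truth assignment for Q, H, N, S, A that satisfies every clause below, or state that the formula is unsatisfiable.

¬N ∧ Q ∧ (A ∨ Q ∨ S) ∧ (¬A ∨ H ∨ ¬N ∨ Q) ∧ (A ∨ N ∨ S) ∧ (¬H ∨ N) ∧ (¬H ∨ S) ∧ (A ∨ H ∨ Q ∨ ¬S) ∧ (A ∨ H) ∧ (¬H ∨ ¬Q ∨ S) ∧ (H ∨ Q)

Unit clause (¬N) forces N = False.
Unit clause (Q) forces Q = True.
In (¬H ∨ N) only ¬H is left, so H = False.
In (A ∨ H) only A is left, so A = True.
Set S = False.
All clauses satisfied.

Q=T; H=F; N=F; S=F; A=T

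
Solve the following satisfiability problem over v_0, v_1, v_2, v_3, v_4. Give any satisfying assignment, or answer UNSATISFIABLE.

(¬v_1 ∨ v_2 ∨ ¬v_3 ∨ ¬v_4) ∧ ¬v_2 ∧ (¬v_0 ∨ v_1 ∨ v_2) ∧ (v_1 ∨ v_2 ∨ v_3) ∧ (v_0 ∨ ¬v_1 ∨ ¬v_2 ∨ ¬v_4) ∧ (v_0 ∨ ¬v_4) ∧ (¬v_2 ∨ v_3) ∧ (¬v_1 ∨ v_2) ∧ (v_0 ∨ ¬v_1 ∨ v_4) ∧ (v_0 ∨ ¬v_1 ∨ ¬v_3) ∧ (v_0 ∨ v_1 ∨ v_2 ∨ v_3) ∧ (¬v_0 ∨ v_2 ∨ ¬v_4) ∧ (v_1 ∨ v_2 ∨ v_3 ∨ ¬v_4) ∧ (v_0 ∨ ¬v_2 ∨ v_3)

v_0 = False, v_1 = False, v_2 = False, v_3 = True, v_4 = False

Unit clause (¬v_2) forces v_2 = False.
In (¬v_1 ∨ v_2) only ¬v_1 is left, so v_1 = False.
In (¬v_0 ∨ v_1 ∨ v_2) only ¬v_0 is left, so v_0 = False.
In (v_1 ∨ v_2 ∨ v_3) only v_3 is left, so v_3 = True.
In (v_0 ∨ ¬v_4) only ¬v_4 is left, so v_4 = False.
All clauses satisfied.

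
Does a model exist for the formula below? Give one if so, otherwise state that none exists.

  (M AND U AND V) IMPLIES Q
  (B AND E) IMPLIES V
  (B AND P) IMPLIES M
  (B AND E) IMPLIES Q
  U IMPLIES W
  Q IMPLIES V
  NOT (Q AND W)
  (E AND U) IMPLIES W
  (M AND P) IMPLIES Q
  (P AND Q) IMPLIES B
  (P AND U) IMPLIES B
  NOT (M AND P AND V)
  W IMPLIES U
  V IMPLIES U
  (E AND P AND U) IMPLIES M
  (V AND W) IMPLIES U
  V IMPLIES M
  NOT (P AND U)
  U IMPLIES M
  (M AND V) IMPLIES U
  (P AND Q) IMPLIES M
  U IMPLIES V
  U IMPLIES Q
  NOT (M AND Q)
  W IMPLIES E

Set M = False.
  then (M OR NOT V) forces V = False.
  then (M OR NOT U) forces U = False.
  then (U OR NOT W) forces W = False.
  then (NOT Q OR V) forces Q = False.
Set E = False.
Set P = False.
Set B = False.
All clauses satisfied.

M = False; Q = False; W = False; E = False; P = False; U = False; V = False; B = False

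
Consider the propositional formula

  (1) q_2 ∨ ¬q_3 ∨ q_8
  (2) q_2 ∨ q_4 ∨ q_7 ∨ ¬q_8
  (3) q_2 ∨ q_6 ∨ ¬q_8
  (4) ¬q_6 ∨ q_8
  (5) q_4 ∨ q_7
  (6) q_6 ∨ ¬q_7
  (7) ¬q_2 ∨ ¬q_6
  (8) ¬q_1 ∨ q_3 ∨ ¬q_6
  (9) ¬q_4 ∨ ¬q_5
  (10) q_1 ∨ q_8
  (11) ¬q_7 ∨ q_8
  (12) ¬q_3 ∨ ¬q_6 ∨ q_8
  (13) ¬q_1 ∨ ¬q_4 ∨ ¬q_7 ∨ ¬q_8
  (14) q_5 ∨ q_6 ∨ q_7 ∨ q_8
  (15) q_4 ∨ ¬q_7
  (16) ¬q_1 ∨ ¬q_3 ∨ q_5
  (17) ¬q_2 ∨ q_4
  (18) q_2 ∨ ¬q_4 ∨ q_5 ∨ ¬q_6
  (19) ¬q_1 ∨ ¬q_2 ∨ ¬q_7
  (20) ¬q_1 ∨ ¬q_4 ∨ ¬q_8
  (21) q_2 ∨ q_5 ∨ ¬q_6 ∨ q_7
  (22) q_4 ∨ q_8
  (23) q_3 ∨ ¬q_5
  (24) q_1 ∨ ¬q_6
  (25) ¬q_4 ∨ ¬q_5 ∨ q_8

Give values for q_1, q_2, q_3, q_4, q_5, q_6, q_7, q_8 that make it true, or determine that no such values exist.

Set q_1 = False.
  then (q_1 ∨ q_8) forces q_8 = True.
  then (q_1 ∨ ¬q_6) forces q_6 = False.
  then (q_2 ∨ q_6 ∨ ¬q_8) forces q_2 = True.
  then (q_6 ∨ ¬q_7) forces q_7 = False.
  then (¬q_2 ∨ q_4) forces q_4 = True.
  then (¬q_4 ∨ ¬q_5) forces q_5 = False.
Set q_3 = False.
All clauses satisfied.

q_1: False; q_2: True; q_3: False; q_4: True; q_5: False; q_6: False; q_7: False; q_8: True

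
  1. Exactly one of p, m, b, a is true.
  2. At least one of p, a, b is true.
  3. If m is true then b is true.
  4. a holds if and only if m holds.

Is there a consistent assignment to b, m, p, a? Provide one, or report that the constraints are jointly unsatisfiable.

b = False, m = False, p = True, a = False

  (1) {p, m, b, a}: 1 true — exactly one ✓
  (2) {p, a, b}: 1 true — at least one ✓
  (3) m=F ⇒ b: vacuous ✓
  (4) a=F, m=F — same ✓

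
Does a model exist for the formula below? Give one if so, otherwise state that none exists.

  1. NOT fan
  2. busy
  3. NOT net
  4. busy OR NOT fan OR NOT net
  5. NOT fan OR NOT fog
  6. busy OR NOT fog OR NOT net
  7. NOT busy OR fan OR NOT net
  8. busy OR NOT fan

Unit clause (NOT fan) forces fan = False.
Unit clause (busy) forces busy = True.
Unit clause (NOT net) forces net = False.
Set fog = True.
Check each clause:
  (NOT fan): NOT fan holds.
  (busy): busy holds.
  (NOT net): NOT net holds.
  (busy OR NOT fan OR NOT net): busy holds.
  (NOT fan OR NOT fog): NOT fan holds.
  (busy OR NOT fog OR NOT net): busy holds.
  (NOT busy OR fan OR NOT net): NOT net holds.
  (busy OR NOT fan): busy holds.
All clauses satisfied.

busy=T, fog=T, fan=F, net=F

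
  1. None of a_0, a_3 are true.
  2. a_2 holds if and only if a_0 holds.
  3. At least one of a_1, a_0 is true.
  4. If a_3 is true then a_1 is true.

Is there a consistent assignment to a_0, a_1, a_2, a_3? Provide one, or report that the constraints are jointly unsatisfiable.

a_0: False, a_1: True, a_2: False, a_3: False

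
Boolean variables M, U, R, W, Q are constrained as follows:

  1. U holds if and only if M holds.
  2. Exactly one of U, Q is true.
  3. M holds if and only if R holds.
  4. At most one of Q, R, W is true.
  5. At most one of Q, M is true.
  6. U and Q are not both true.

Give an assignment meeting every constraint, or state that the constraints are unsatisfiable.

M = True, U = True, R = True, W = False, Q = False

  (1) U=T, M=T — same ✓
  (2) {U, Q}: 1 true — exactly one ✓
  (3) M=T, R=T — same ✓
  (4) {Q, R, W}: 1 true — at most one ✓
  (5) {Q, M}: 1 true — at most one ✓
  (6) U=T, Q=F — not both ✓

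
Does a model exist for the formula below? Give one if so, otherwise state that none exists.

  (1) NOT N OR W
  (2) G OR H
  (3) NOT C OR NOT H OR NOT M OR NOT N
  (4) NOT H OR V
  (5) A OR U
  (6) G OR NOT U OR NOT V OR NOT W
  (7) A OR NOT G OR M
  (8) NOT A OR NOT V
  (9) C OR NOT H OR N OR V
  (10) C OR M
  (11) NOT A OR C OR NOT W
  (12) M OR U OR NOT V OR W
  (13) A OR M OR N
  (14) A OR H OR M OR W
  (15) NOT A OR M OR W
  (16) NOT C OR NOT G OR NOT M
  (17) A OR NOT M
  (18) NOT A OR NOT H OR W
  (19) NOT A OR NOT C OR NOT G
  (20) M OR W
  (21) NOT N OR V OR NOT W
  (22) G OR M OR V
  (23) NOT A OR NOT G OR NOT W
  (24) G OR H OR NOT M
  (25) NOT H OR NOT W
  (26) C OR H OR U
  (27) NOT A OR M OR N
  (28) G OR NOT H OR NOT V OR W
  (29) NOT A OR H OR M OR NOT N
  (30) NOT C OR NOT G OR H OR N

Set U = True.
Try W = True:
  (NOT H OR NOT W) forces H = False.
  (G OR H) forces G = True.
  (NOT A OR NOT G OR NOT W) forces A = False.
  (A OR NOT G OR M) forces M = True.
  clause (A OR NOT M) is falsified — backtrack.
So W = False.
  then (NOT N OR W) forces N = False.
  then (M OR W) forces M = True.
  then (A OR NOT M) forces A = True.
  then (NOT A OR NOT H OR W) forces H = False.
  then (G OR H OR NOT M) forces G = True.
  then (NOT C OR NOT G OR H OR N) forces C = False.
  then (NOT A OR NOT V) forces V = False.
All clauses satisfied.

U=T, W=F, N=F, H=F, M=T, V=F, G=T, A=T, C=F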